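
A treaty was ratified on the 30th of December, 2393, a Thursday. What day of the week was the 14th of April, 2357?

Count forward from the earlier date (April 14, 2357) to the later (December 30, 2393):
From April 14, 2357 to April 14, 2393: 36 years, of which 9 contain a Feb 29 — 27×365 + 9×366 = 13149 days.
April 2393: 30 − 14 = 16 days remain.
Then May (31), June (30), July (31), August (31), September (30), October (31), November (30): 31 + 30 + 31 + 31 + 30 + 31 + 30 = 214 days.
December 1–30, 2393: 30 days.
Residual: 260 days.
Total: 13409 days.
13409 mod 7 = 4, so 4 days before Thursday is Sunday.

Sunday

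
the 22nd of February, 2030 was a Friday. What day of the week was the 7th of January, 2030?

Monday

Count forward from the earlier date (January 7, 2030) to the later (February 22, 2030):
January 2030: 31 − 7 = 24 days remain.
February 1–22, 2030: 22 days (2030 is not a leap year).
Total: 24 + 22 = 46 days.
46 mod 7 = 4, so 4 days before Friday is Monday.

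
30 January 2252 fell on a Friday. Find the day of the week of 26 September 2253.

Monday

January 2252: 31 − 30 = 1 day remains.
Then 19 full months totalling 578 days.
September 1–26, 2253: 26 days.
Total: 1 + 578 + 26 = 605 days.
605 mod 7 = 3, so 3 days after Friday is Monday.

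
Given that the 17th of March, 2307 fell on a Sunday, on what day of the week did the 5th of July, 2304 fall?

Tuesday

Count forward from the earlier date (July 5, 2304) to the later (March 17, 2307):
July 5, 2304 → July 5, 2305: 365 days.
July 5, 2305 → July 5, 2306: 365 days.
July 2306: 31 − 5 = 26 days remain.
Then August (31), September (30), October (31), November (30), December (31), January (31), February 2307 (28): 31 + 30 + 31 + 30 + 31 + 31 + 28 = 212 days.
March 1–17, 2307: 17 days.
Residual: 255 days.
Total: 985 days.
985 mod 7 = 5, so 5 days before Sunday is Tuesday.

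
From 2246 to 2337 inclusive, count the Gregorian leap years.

Years divisible by 4: 2248, 2252, …, 2336 — 23 in all.
Of these, 2300 is divisible by 100 but not 400, so not leap.
Leap years: 23 − 1 = 22.

22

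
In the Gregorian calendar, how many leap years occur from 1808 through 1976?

Years divisible by 4: 1808, 1812, …, 1976 — 43 in all.
Of these, 1900 is divisible by 100 but not 400, so not leap.
Leap years: 43 − 1 = 42.

42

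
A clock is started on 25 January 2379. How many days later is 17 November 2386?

Day-of-year of January 25, 2379: 25.
Day-of-year of November 17, 2386: 321.
2379 has 365 days, so 365 − 25 = 340 days remain in 2379.
Full years: 2380: 366; 2381: 365; 2382: 365; 2383: 365; 2384: 366; 2385: 365. Sum = 2192.
Total: 340 + 2192 + 321 = 2853 days.

2853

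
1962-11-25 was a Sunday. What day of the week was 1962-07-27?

Friday

Count forward from the earlier date (July 27, 1962) to the later (November 25, 1962):
July 1962: 31 − 27 = 4 days remain.
Then August (31), September (30), October (31): 31 + 30 + 31 = 92 days.
November 1–25, 1962: 25 days.
Total: 4 + 92 + 25 = 121 days.
121 mod 7 = 2, so 2 days before Sunday is Friday.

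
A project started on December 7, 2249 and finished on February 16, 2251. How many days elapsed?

December 7, 2249 → December 7, 2250: 365 days.
December 2250: 31 − 7 = 24 days remain.
Then January (31): 31 days.
February 1–16, 2251: 16 days (2251 is not a leap year).
Residual: 71 days.
Total: 436 days.

436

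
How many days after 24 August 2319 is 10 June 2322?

Day-of-year of August 24, 2319: 236.
Day-of-year of June 10, 2322: 161.
2319 has 365 days, so 365 − 236 = 129 days remain in 2319.
Full years: 2320: 366; 2321: 365. Sum = 731.
Total: 129 + 731 + 161 = 1021 days.

1021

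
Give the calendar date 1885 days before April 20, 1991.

February 20, 1986

Count 1885 days before April 20, 1991:
Day-of-year of February 20, 1986: 51.
Day-of-year of April 20, 1991: 110.
1986 has 365 days, so 365 − 51 = 314 days remain in 1986.
Full years: 1987: 365; 1988: 366; 1989: 365; 1990: 365. Sum = 1461.
Total: 314 + 1461 + 110 = 1885 days.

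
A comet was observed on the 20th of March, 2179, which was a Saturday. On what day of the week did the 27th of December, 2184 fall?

March 20, 2179 → March 20, 2180: 366 days (2180 is a leap year).
March 20, 2180 → March 20, 2181: 365 days.
March 20, 2181 → March 20, 2182: 365 days.
March 20, 2182 → March 20, 2183: 365 days.
March 20, 2183 → March 20, 2184: 366 days (2184 is a leap year).
March 2184: 31 − 20 = 11 days remain.
Then April (30), May (31), June (30), July (31), August (31), September (30), October (31), November (30): 30 + 31 + 30 + 31 + 31 + 30 + 31 + 30 = 244 days.
December 1–27, 2184: 27 days.
Residual: 282 days.
Total: 2109 days.
2109 mod 7 = 2, so 2 days after Saturday is Monday.

Monday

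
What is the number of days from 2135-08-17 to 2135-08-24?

7

Within August 2135: 24 − 17 = 7 days.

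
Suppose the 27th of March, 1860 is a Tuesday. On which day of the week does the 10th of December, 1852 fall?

Friday

Count forward from the earlier date (December 10, 1852) to the later (March 27, 1860):
Day-of-year of December 10, 1852: 345.
Day-of-year of March 27, 1860: 87.
1852 has 366 days, so 366 − 345 = 21 days remain in 1852.
Full years 1853–1859: 6 common + 1 leap = 6×365 + 1×366 = 2556 days.
Total: 21 + 2556 + 87 = 2664 days.
2664 mod 7 = 4, so 4 days before Tuesday is Friday.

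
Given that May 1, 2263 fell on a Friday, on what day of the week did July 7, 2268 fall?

Tuesday

May 1, 2263 → May 1, 2264: 366 days (2264 is a leap year).
May 1, 2264 → May 1, 2265: 365 days.
May 1, 2265 → May 1, 2266: 365 days.
May 1, 2266 → May 1, 2267: 365 days.
May 1, 2267 → May 1, 2268: 366 days (2268 is a leap year).
May 2268: 31 − 1 = 30 days remain.
Then June (30): 30 days.
July 1–7, 2268: 7 days.
Residual: 67 days.
Total: 1894 days.
1894 mod 7 = 4, so 4 days after Friday is Tuesday.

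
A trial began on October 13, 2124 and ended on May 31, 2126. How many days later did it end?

Day-of-year of October 13, 2124: 287.
Day-of-year of May 31, 2126: 151.
2124 has 366 days, so 366 − 287 = 79 days remain in 2124.
Full years: 2125: 365. Sum = 365.
Total: 79 + 365 + 151 = 595 days.

595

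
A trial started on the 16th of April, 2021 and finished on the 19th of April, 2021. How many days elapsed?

3

Within April 2021: 19 − 16 = 3 days.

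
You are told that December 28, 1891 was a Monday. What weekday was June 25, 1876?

Sunday

Count forward from the earlier date (June 25, 1876) to the later (December 28, 1891):
Day-of-year of June 25, 1876: 177.
Day-of-year of December 28, 1891: 362.
1876 has 366 days, so 366 − 177 = 189 days remain in 1876.
Full years 1877–1890: 11 common + 3 leap = 11×365 + 3×366 = 5113 days.
Total: 189 + 5113 + 362 = 5664 days.
5664 mod 7 = 1, so 1 day before Monday is Sunday.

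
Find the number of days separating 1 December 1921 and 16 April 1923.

501

December 1921: 31 − 1 = 30 days remain.
Then 15 full months totalling 455 days.
April 1–16, 1923: 16 days.
Total: 30 + 455 + 16 = 501 days.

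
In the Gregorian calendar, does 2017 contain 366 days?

2017 is not a leap year.

No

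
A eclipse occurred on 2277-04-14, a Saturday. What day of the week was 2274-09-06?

Sunday

Count forward from the earlier date (September 6, 2274) to the later (April 14, 2277):
Day-of-year of September 6, 2274: 249.
Day-of-year of April 14, 2277: 104.
2274 has 365 days, so 365 − 249 = 116 days remain in 2274.
Full years: 2275: 365; 2276: 366. Sum = 731.
Total: 116 + 731 + 104 = 951 days.
951 mod 7 = 6, so 6 days before Saturday is Sunday.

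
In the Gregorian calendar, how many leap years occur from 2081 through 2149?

16

Years divisible by 4: 2084, 2088, …, 2148 — 17 in all.
Of these, 2100 is divisible by 100 but not 400, so not leap.
Leap years: 17 − 1 = 16.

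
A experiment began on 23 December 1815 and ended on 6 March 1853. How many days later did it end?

13588

From December 23, 1815 to December 23, 1852: 37 years, of which 10 contain a Feb 29 — 27×365 + 10×366 = 13515 days.
December 1852: 31 − 23 = 8 days remain.
Then January (31), February 1853 (28): 31 + 28 = 59 days.
March 1–6, 1853: 6 days.
Residual: 73 days.
Total: 13588 days.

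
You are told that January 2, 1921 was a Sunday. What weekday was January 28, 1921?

Within January 1921: 28 − 2 = 26 days.
26 mod 7 = 5, so 5 days after Sunday is Friday.

Friday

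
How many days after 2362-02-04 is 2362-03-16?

40

February 2362: 28 − 4 = 24 days remain (2362 is not a leap year, so February has 28 days).
March 1–16, 2362: 16 days.
Total: 24 + 16 = 40 days.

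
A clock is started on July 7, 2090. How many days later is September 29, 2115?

9214

From July 7, 2090 to July 7, 2115: 25 years, of which 5 contain a Feb 29 — 20×365 + 5×366 = 9130 days.
(2100 is not a leap year (divisible by 100 but not 400).)
July 2115: 31 − 7 = 24 days remain.
Then August (31): 31 days.
September 1–29, 2115: 29 days.
Residual: 84 days.
Total: 9214 days.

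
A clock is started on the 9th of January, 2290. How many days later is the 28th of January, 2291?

January 9, 2290 → January 9, 2291: 365 days.
Within January 2291: 28 − 9 = 19 days.
Total: 384 days.

384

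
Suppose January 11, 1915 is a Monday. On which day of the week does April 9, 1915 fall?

January 1915: 31 − 11 = 20 days remain.
Then February 1915 (28), March (31): 28 + 31 = 59 days.
April 1–9, 1915: 9 days.
Total: 20 + 59 + 9 = 88 days.
88 mod 7 = 4, so 4 days after Monday is Friday.

Friday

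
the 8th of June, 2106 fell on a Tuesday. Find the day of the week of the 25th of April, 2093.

Saturday

Count forward from the earlier date (April 25, 2093) to the later (June 8, 2106):
From April 25, 2093 to April 25, 2106: 13 years, of which 2 contain a Feb 29 — 11×365 + 2×366 = 4747 days.
(2100 is not a leap year (divisible by 100 but not 400).)
April 2106: 30 − 25 = 5 days remain.
Then May (31): 31 days.
June 1–8, 2106: 8 days.
Residual: 44 days.
Total: 4791 days.
4791 mod 7 = 3, so 3 days before Tuesday is Saturday.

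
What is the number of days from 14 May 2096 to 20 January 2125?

From May 14, 2096 to May 14, 2124: 28 years, of which 6 contain a Feb 29 — 22×365 + 6×366 = 10226 days.
(2100 is not a leap year (divisible by 100 but not 400).)
May 2124: 31 − 14 = 17 days remain.
Then June (30), July (31), August (31), September (30), October (31), November (30), December (31): 30 + 31 + 31 + 30 + 31 + 30 + 31 = 214 days.
January 1–20, 2125: 20 days.
Residual: 251 days.
Total: 10477 days.

10477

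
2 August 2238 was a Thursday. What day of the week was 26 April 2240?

August 2, 2238 → August 2, 2239: 365 days.
August 2239: 31 − 2 = 29 days remain.
Then September (30), October (31), November (30), December (31), January (31), February 2240 (29), March (31): 30 + 31 + 30 + 31 + 31 + 29 + 31 = 213 days.
April 1–26, 2240: 26 days.
Residual: 268 days.
Total: 633 days.
633 mod 7 = 3, so 3 days after Thursday is Sunday.

Sunday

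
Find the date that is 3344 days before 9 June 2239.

13 April 2230

Count 3344 days before June 9, 2239:
Day-of-year of April 13, 2230: 103.
Day-of-year of June 9, 2239: 160.
2230 has 365 days, so 365 − 103 = 262 days remain in 2230.
Full years 2231–2238: 6 common + 2 leap = 6×365 + 2×366 = 2922 days.
Total: 262 + 2922 + 160 = 3344 days.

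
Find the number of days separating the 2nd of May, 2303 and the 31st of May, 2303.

29

Within May 2303: 31 − 2 = 29 days.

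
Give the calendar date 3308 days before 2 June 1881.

12 May 1872

Count 3308 days before June 2, 1881:
Day-of-year of May 12, 1872: 133.
Day-of-year of June 2, 1881: 153.
1872 has 366 days, so 366 − 133 = 233 days remain in 1872.
Full years 1873–1880: 6 common + 2 leap = 6×365 + 2×366 = 2922 days.
Total: 233 + 2922 + 153 = 3308 days.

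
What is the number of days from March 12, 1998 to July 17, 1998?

127

March 1998: 31 − 12 = 19 days remain.
Then April (30), May (31), June (30): 30 + 31 + 30 = 91 days.
July 1–17, 1998: 17 days.
Total: 19 + 91 + 17 = 127 days.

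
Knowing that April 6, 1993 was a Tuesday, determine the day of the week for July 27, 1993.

April 1993: 30 − 6 = 24 days remain.
Then May (31), June (30): 31 + 30 = 61 days.
July 1–27, 1993: 27 days.
Total: 24 + 61 + 27 = 112 days.
112 is a multiple of 7, so July 27, 1993 falls on the same weekday: Tuesday.

Tuesday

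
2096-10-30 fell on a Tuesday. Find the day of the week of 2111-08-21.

Day-of-year of October 30, 2096: 304.
Day-of-year of August 21, 2111: 233.
2096 has 366 days, so 366 − 304 = 62 days remain in 2096.
Full years 2097–2110: 12 common + 2 leap = 12×365 + 2×366 = 5112 days.
Total: 62 + 5112 + 233 = 5407 days.
5407 mod 7 = 3, so 3 days after Tuesday is Friday.

Friday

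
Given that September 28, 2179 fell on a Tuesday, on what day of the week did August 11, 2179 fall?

Count forward from the earlier date (August 11, 2179) to the later (September 28, 2179):
August 2179: 31 − 11 = 20 days remain.
September 1–28, 2179: 28 days.
Total: 20 + 28 = 48 days.
48 mod 7 = 6, so 6 days before Tuesday is Wednesday.

Wednesday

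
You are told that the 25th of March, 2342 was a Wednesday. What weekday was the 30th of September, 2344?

March 2342: 31 − 25 = 6 days remain.
Then 29 full months totalling 884 days.
September 1–30, 2344: 30 days.
Total: 6 + 884 + 30 = 920 days.
920 mod 7 = 3, so 3 days after Wednesday is Saturday.

Saturday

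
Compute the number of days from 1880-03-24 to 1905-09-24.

Day-of-year of March 24, 1880: 84.
Day-of-year of September 24, 1905: 267.
1880 has 366 days, so 366 − 84 = 282 days remain in 1880.
Full years 1881–1904: 19 common + 5 leap = 19×365 + 5×366 = 8765 days.
Total: 282 + 8765 + 267 = 9314 days.

9314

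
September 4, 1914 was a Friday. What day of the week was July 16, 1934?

Day-of-year of September 4, 1914: 247.
Day-of-year of July 16, 1934: 197.
1914 has 365 days, so 365 − 247 = 118 days remain in 1914.
Full years 1915–1933: 14 common + 5 leap = 14×365 + 5×366 = 6940 days.
Total: 118 + 6940 + 197 = 7255 days.
7255 mod 7 = 3, so 3 days after Friday is Monday.

Monday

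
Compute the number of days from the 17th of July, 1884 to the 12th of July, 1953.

From July 17, 1884 to July 17, 1952: 68 years, of which 16 contain a Feb 29 — 52×365 + 16×366 = 24836 days.
(1900 is not a leap year (divisible by 100 but not 400).)
July 1952: 31 − 17 = 14 days remain.
Then 11 full months totalling 334 days.
July 1–12, 1953: 12 days.
Residual: 360 days.
Total: 25196 days.

25196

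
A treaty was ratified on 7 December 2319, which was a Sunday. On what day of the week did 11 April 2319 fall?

Friday

Count forward from the earlier date (April 11, 2319) to the later (December 7, 2319):
April 2319: 30 − 11 = 19 days remain.
Then May (31), June (30), July (31), August (31), September (30), October (31), November (30): 31 + 30 + 31 + 31 + 30 + 31 + 30 = 214 days.
December 1–7, 2319: 7 days.
Total: 19 + 214 + 7 = 240 days.
240 mod 7 = 2, so 2 days before Sunday is Friday.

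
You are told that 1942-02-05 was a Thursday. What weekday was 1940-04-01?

Monday

Count forward from the earlier date (April 1, 1940) to the later (February 5, 1942):
April 1, 1940 → April 1, 1941: 365 days.
April 1941: 30 − 1 = 29 days remain.
Then 9 full months totalling 276 days.
February 1–5, 1942: 5 days (1942 is not a leap year).
Residual: 310 days.
Total: 675 days.
675 mod 7 = 3, so 3 days before Thursday is Monday.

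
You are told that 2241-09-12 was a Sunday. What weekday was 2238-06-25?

Count forward from the earlier date (June 25, 2238) to the later (September 12, 2241):
June 25, 2238 → June 25, 2239: 365 days.
June 25, 2239 → June 25, 2240: 366 days (2240 is a leap year).
June 25, 2240 → June 25, 2241: 365 days.
June 2241: 30 − 25 = 5 days remain.
Then July (31), August (31): 31 + 31 = 62 days.
September 1–12, 2241: 12 days.
Residual: 79 days.
Total: 1175 days.
1175 mod 7 = 6, so 6 days before Sunday is Monday.

Monday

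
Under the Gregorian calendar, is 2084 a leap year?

2084 is a leap year.

Yes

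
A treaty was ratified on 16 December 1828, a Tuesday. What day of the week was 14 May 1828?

Wednesday

Count forward from the earlier date (May 14, 1828) to the later (December 16, 1828):
May 1828: 31 − 14 = 17 days remain.
Then June (30), July (31), August (31), September (30), October (31), November (30): 30 + 31 + 31 + 30 + 31 + 30 = 183 days.
December 1–16, 1828: 16 days.
Total: 17 + 183 + 16 = 216 days.
216 mod 7 = 6, so 6 days before Tuesday is Wednesday.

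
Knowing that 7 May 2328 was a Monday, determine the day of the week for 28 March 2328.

Count forward from the earlier date (March 28, 2328) to the later (May 7, 2328):
March 2328: 31 − 28 = 3 days remain.
Then April (30): 30 days.
May 1–7, 2328: 7 days.
Total: 3 + 30 + 7 = 40 days.
40 mod 7 = 5, so 5 days before Monday is Wednesday.

Wednesday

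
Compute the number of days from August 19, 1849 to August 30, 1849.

11

Within August 1849: 30 − 19 = 11 days.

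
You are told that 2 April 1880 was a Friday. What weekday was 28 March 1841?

Sunday

Count forward from the earlier date (March 28, 1841) to the later (April 2, 1880):
From March 28, 1841 to March 28, 1880: 39 years, of which 10 contain a Feb 29 — 29×365 + 10×366 = 14245 days.
March 1880: 31 − 28 = 3 days remain.
April 1–2, 1880: 2 days.
Residual: 5 days.
Total: 14250 days.
14250 mod 7 = 5, so 5 days before Friday is Sunday.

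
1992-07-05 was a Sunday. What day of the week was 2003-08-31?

Sunday

From July 5, 1992 to July 5, 2003: 11 years, of which 2 contain a Feb 29 — 9×365 + 2×366 = 4017 days.
(2000 is a leap year (divisible by 400).)
July 2003: 31 − 5 = 26 days remain.
August 1–31, 2003: 31 days.
Residual: 57 days.
Total: 4074 days.
4074 is a multiple of 7, so 2003-08-31 falls on the same weekday: Sunday.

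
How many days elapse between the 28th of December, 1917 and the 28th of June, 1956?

14062

From December 28, 1917 to December 28, 1955: 38 years, of which 9 contain a Feb 29 — 29×365 + 9×366 = 13879 days.
December 1955: 31 − 28 = 3 days remain.
Then January (31), February 1956 (29), March (31), April (30), May (31): 31 + 29 + 31 + 30 + 31 = 152 days.
June 1–28, 1956: 28 days.
Residual: 183 days.
Total: 14062 days.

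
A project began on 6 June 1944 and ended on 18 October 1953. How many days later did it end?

From June 6, 1944 to June 6, 1953: 9 years, of which 2 contain a Feb 29 — 7×365 + 2×366 = 3287 days.
June 1953: 30 − 6 = 24 days remain.
Then July (31), August (31), September (30): 31 + 31 + 30 = 92 days.
October 1–18, 1953: 18 days.
Residual: 134 days.
Total: 3421 days.

3421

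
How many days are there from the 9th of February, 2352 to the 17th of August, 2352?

190

February 2352: 29 − 9 = 20 days remain (2352 is a leap year, so February has 29 days).
Then March (31), April (30), May (31), June (30), July (31): 31 + 30 + 31 + 30 + 31 = 153 days.
August 1–17, 2352: 17 days.
Total: 20 + 153 + 17 = 190 days.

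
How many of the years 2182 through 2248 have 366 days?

Years divisible by 4: 2184, 2188, …, 2248 — 17 in all.
Of these, 2200 is divisible by 100 but not 400, so not leap.
Leap years: 17 − 1 = 16.

16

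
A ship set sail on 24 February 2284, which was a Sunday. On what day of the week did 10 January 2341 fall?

Friday

Day-of-year of February 24, 2284: 55.
Day-of-year of January 10, 2341: 10.
2284 has 366 days, so 366 − 55 = 311 days remain in 2284.
Full years 2285–2340: 43 common + 13 leap = 43×365 + 13×366 = 20453 days.
Total: 311 + 20453 + 10 = 20774 days.
20774 mod 7 = 5, so 5 days after Sunday is Friday.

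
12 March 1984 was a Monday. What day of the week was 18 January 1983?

Tuesday

Count forward from the earlier date (January 18, 1983) to the later (March 12, 1984):
Day-of-year of January 18, 1983: 18.
Day-of-year of March 12, 1984: 72.
1983 has 365 days, so 365 − 18 = 347 days remain in 1983.
Total: 347 + 72 = 419 days.
419 mod 7 = 6, so 6 days before Monday is Tuesday.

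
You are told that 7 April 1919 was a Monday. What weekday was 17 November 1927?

Thursday

Day-of-year of April 7, 1919: 97.
Day-of-year of November 17, 1927: 321.
1919 has 365 days, so 365 − 97 = 268 days remain in 1919.
Full years 1920–1926: 5 common + 2 leap = 5×365 + 2×366 = 2557 days.
Total: 268 + 2557 + 321 = 3146 days.
3146 mod 7 = 3, so 3 days after Monday is Thursday.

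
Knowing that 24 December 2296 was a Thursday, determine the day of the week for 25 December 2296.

Friday

Within December 2296: 25 − 24 = 1 day.
1 mod 7 = 1, so 1 day after Thursday is Friday.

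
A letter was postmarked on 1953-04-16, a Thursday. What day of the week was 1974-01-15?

Day-of-year of April 16, 1953: 106.
Day-of-year of January 15, 1974: 15.
1953 has 365 days, so 365 − 106 = 259 days remain in 1953.
Full years 1954–1973: 15 common + 5 leap = 15×365 + 5×366 = 7305 days.
Total: 259 + 7305 + 15 = 7579 days.
7579 mod 7 = 5, so 5 days after Thursday is Tuesday.

Tuesday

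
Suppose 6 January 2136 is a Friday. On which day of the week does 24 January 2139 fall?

Day-of-year of January 6, 2136: 6.
Day-of-year of January 24, 2139: 24.
2136 has 366 days, so 366 − 6 = 360 days remain in 2136.
Full years: 2137: 365; 2138: 365. Sum = 730.
Total: 360 + 730 + 24 = 1114 days.
1114 mod 7 = 1, so 1 day after Friday is Saturday.

Saturday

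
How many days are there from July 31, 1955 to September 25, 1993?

13936

Day-of-year of July 31, 1955: 212.
Day-of-year of September 25, 1993: 268.
1955 has 365 days, so 365 − 212 = 153 days remain in 1955.
Full years 1956–1992: 27 common + 10 leap = 27×365 + 10×366 = 13515 days.
Total: 153 + 13515 + 268 = 13936 days.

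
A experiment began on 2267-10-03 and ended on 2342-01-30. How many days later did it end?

27147

Day-of-year of October 3, 2267: 276.
Day-of-year of January 30, 2342: 30.
2267 has 365 days, so 365 − 276 = 89 days remain in 2267.
Full years 2268–2341: 56 common + 18 leap = 56×365 + 18×366 = 27028 days.
Total: 89 + 27028 + 30 = 27147 days.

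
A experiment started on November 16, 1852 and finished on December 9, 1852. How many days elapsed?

November 1852: 30 − 16 = 14 days remain.
December 1–9, 1852: 9 days.
Total: 14 + 9 = 23 days.

23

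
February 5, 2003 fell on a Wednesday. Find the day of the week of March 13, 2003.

February 2003: 28 − 5 = 23 days remain (2003 is not a leap year, so February has 28 days).
March 1–13, 2003: 13 days.
Total: 23 + 13 = 36 days.
36 mod 7 = 1, so 1 day after Wednesday is Thursday.

Thursday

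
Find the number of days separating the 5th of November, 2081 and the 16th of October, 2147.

Day-of-year of November 5, 2081: 309.
Day-of-year of October 16, 2147: 289.
2081 has 365 days, so 365 − 309 = 56 days remain in 2081.
Full years 2082–2146: 50 common + 15 leap = 50×365 + 15×366 = 23740 days.
Total: 56 + 23740 + 289 = 24085 days.

24085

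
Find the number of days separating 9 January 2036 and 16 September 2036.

251

January 2036: 31 − 9 = 22 days remain.
Then February 2036 (29), March (31), April (30), May (31), June (30), July (31), August (31): 29 + 31 + 30 + 31 + 30 + 31 + 31 = 213 days.
September 1–16, 2036: 16 days.
Total: 22 + 213 + 16 = 251 days.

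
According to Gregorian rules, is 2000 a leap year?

Yes

2000 is a leap year (divisible by 400).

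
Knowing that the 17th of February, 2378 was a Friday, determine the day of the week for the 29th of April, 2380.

Day-of-year of February 17, 2378: 48.
Day-of-year of April 29, 2380: 120.
2378 has 365 days, so 365 − 48 = 317 days remain in 2378.
Full years: 2379: 365. Sum = 365.
Total: 317 + 365 + 120 = 802 days.
802 mod 7 = 4, so 4 days after Friday is Tuesday.

Tuesday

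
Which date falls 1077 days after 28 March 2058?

9 March 2061

Count 1077 days after March 28, 2058:
Day-of-year of March 28, 2058: 87.
Day-of-year of March 9, 2061: 68.
2058 has 365 days, so 365 − 87 = 278 days remain in 2058.
Full years: 2059: 365; 2060: 366. Sum = 731.
Total: 278 + 731 + 68 = 1077 days.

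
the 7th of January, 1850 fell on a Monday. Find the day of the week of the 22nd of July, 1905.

Saturday

Day-of-year of January 7, 1850: 7.
Day-of-year of July 22, 1905: 203.
1850 has 365 days, so 365 − 7 = 358 days remain in 1850.
Full years 1851–1904: 41 common + 13 leap = 41×365 + 13×366 = 19723 days.
Total: 358 + 19723 + 203 = 20284 days.
20284 mod 7 = 5, so 5 days after Monday is Saturday.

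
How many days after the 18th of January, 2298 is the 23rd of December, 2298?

January 2298: 31 − 18 = 13 days remain.
Then 10 full months totalling 303 days.
December 1–23, 2298: 23 days.
Total: 13 + 303 + 23 = 339 days.

339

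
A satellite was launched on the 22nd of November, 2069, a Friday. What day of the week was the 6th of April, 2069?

Count forward from the earlier date (April 6, 2069) to the later (November 22, 2069):
April 2069: 30 − 6 = 24 days remain.
Then May (31), June (30), July (31), August (31), September (30), October (31): 31 + 30 + 31 + 31 + 30 + 31 = 184 days.
November 1–22, 2069: 22 days.
Total: 24 + 184 + 22 = 230 days.
230 mod 7 = 6, so 6 days before Friday is Saturday.

Saturday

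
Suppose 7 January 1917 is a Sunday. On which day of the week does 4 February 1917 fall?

Sunday

January 1917: 31 − 7 = 24 days remain.
February 1–4, 1917: 4 days (1917 is not a leap year).
Total: 24 + 4 = 28 days.
28 is a multiple of 7, so 4 February 1917 falls on the same weekday: Sunday.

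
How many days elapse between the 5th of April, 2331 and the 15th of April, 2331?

Within April 2331: 15 − 5 = 10 days.

10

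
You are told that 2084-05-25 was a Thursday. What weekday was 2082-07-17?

Count forward from the earlier date (July 17, 2082) to the later (May 25, 2084):
July 2082: 31 − 17 = 14 days remain.
Then 21 full months totalling 639 days.
May 1–25, 2084: 25 days.
Total: 14 + 639 + 25 = 678 days.
678 mod 7 = 6, so 6 days before Thursday is Friday.

Friday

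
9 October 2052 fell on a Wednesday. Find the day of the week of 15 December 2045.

Friday

Count forward from the earlier date (December 15, 2045) to the later (October 9, 2052):
Day-of-year of December 15, 2045: 349.
Day-of-year of October 9, 2052: 283.
2045 has 365 days, so 365 − 349 = 16 days remain in 2045.
Full years: 2046: 365; 2047: 365; 2048: 366; 2049: 365; 2050: 365; 2051: 365. Sum = 2191.
Total: 16 + 2191 + 283 = 2490 days.
2490 mod 7 = 5, so 5 days before Wednesday is Friday.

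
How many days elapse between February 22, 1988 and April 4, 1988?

February 1988: 29 − 22 = 7 days remain (1988 is a leap year, so February has 29 days).
Then March (31): 31 days.
April 1–4, 1988: 4 days.
Total: 7 + 31 + 4 = 42 days.

42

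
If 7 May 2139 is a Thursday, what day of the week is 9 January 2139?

Friday

Count forward from the earlier date (January 9, 2139) to the later (May 7, 2139):
January 2139: 31 − 9 = 22 days remain.
Then February 2139 (28), March (31), April (30): 28 + 31 + 30 = 89 days.
May 1–7, 2139: 7 days.
Total: 22 + 89 + 7 = 118 days.
118 mod 7 = 6, so 6 days before Thursday is Friday.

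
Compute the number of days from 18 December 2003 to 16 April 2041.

13634

From December 18, 2003 to December 18, 2040: 37 years, of which 10 contain a Feb 29 — 27×365 + 10×366 = 13515 days.
December 2040: 31 − 18 = 13 days remain.
Then January (31), February 2041 (28), March (31): 31 + 28 + 31 = 90 days.
April 1–16, 2041: 16 days.
Residual: 119 days.
Total: 13634 days.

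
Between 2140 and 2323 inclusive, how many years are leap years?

44

Years divisible by 4: 2140, 2144, …, 2320 — 46 in all.
Of these, 2200, 2300 are divisible by 100 but not 400, so not leap.
Leap years: 46 − 2 = 44.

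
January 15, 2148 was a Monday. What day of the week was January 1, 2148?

Count forward from the earlier date (January 1, 2148) to the later (January 15, 2148):
Within January 2148: 15 − 1 = 14 days.
14 is a multiple of 7, so January 1, 2148 falls on the same weekday: Monday.

Monday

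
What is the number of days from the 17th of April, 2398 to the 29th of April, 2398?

Within April 2398: 29 − 17 = 12 days.

12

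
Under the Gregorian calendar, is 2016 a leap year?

Yes

2016 is a leap year.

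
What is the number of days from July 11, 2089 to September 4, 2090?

July 11, 2089 → July 11, 2090: 365 days.
July 2090: 31 − 11 = 20 days remain.
Then August (31): 31 days.
September 1–4, 2090: 4 days.
Residual: 55 days.
Total: 420 days.

420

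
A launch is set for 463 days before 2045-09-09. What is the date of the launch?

2044-06-03

Count 463 days before September 9, 2045:
June 2044: 30 − 3 = 27 days remain.
Then 14 full months totalling 427 days.
September 1–9, 2045: 9 days.
Total: 27 + 427 + 9 = 463 days.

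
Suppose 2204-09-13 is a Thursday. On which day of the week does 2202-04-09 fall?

Friday

Count forward from the earlier date (April 9, 2202) to the later (September 13, 2204):
Day-of-year of April 9, 2202: 99.
Day-of-year of September 13, 2204: 257.
2202 has 365 days, so 365 − 99 = 266 days remain in 2202.
Full years: 2203: 365. Sum = 365.
Total: 266 + 365 + 257 = 888 days.
888 mod 7 = 6, so 6 days before Thursday is Friday.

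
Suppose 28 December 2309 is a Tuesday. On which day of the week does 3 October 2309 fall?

Count forward from the earlier date (October 3, 2309) to the later (December 28, 2309):
October 2309: 31 − 3 = 28 days remain.
Then November (30): 30 days.
December 1–28, 2309: 28 days.
Total: 28 + 30 + 28 = 86 days.
86 mod 7 = 2, so 2 days before Tuesday is Sunday.

Sunday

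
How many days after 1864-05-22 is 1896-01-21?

Day-of-year of May 22, 1864: 143.
Day-of-year of January 21, 1896: 21.
1864 has 366 days, so 366 − 143 = 223 days remain in 1864.
Full years 1865–1895: 24 common + 7 leap = 24×365 + 7×366 = 11322 days.
Total: 223 + 11322 + 21 = 11566 days.

11566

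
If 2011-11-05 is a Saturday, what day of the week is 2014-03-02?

Sunday

Day-of-year of November 5, 2011: 309.
Day-of-year of March 2, 2014: 61.
2011 has 365 days, so 365 − 309 = 56 days remain in 2011.
Full years: 2012: 366; 2013: 365. Sum = 731.
Total: 56 + 731 + 61 = 848 days.
848 mod 7 = 1, so 1 day after Saturday is Sunday.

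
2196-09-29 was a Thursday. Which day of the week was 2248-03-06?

Day-of-year of September 29, 2196: 273.
Day-of-year of March 6, 2248: 66.
2196 has 366 days, so 366 − 273 = 93 days remain in 2196.
Full years 2197–2247: 40 common + 11 leap = 40×365 + 11×366 = 18626 days.
Total: 93 + 18626 + 66 = 18785 days.
18785 mod 7 = 4, so 4 days after Thursday is Monday.

Monday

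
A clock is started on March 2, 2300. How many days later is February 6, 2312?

4358

From March 2, 2300 to March 2, 2311: 11 years, of which 2 contain a Feb 29 — 9×365 + 2×366 = 4017 days.
March 2311: 31 − 2 = 29 days remain.
Then 10 full months totalling 306 days.
February 1–6, 2312: 6 days (2312 is a leap year).
Residual: 341 days.
Total: 4358 days.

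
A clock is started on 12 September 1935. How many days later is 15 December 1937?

September 12, 1935 → September 12, 1936: 366 days (1936 is a leap year).
September 12, 1936 → September 12, 1937: 365 days.
September 1937: 30 − 12 = 18 days remain.
Then October (31), November (30): 31 + 30 = 61 days.
December 1–15, 1937: 15 days.
Residual: 94 days.
Total: 825 days.

825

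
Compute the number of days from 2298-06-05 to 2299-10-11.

Day-of-year of June 5, 2298: 156.
Day-of-year of October 11, 2299: 284.
2298 has 365 days, so 365 − 156 = 209 days remain in 2298.
Total: 209 + 284 = 493 days.

493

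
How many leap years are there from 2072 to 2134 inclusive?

Years divisible by 4: 2072, 2076, …, 2132 — 16 in all.
Of these, 2100 is divisible by 100 but not 400, so not leap.
Leap years: 16 − 1 = 15.

15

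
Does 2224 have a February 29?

2224 is a leap year.

Yes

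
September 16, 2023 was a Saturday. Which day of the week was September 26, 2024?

Thursday

September 2023: 30 − 16 = 14 days remain.
Then 11 full months totalling 336 days.
September 1–26, 2024: 26 days.
Total: 14 + 336 + 26 = 376 days.
376 mod 7 = 5, so 5 days after Saturday is Thursday.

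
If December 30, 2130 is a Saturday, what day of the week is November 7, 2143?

Thursday

Day-of-year of December 30, 2130: 364.
Day-of-year of November 7, 2143: 311.
2130 has 365 days, so 365 − 364 = 1 days remain in 2130.
Full years 2131–2142: 9 common + 3 leap = 9×365 + 3×366 = 4383 days.
Total: 1 + 4383 + 311 = 4695 days.
4695 mod 7 = 5, so 5 days after Saturday is Thursday.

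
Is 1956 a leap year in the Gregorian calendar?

1956 is a leap year.

Yes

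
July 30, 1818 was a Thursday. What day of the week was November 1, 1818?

July 1818: 31 − 30 = 1 day remains.
Then August (31), September (30), October (31): 31 + 30 + 31 = 92 days.
November 1, 1818: 1 day.
Total: 1 + 92 + 1 = 94 days.
94 mod 7 = 3, so 3 days after Thursday is Sunday.

Sunday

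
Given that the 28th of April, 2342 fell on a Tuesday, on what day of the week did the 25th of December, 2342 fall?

April 2342: 30 − 28 = 2 days remain.
Then May (31), June (30), July (31), August (31), September (30), October (31), November (30): 31 + 30 + 31 + 31 + 30 + 31 + 30 = 214 days.
December 1–25, 2342: 25 days.
Total: 2 + 214 + 25 = 241 days.
241 mod 7 = 3, so 3 days after Tuesday is Friday.

Friday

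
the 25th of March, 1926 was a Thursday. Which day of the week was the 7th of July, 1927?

Day-of-year of March 25, 1926: 84.
Day-of-year of July 7, 1927: 188.
1926 has 365 days, so 365 − 84 = 281 days remain in 1926.
Total: 281 + 188 = 469 days.
469 is a multiple of 7, so the 7th of July, 1927 falls on the same weekday: Thursday.

Thursday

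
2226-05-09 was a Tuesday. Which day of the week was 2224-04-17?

Saturday

Count forward from the earlier date (April 17, 2224) to the later (May 9, 2226):
April 2224: 30 − 17 = 13 days remain.
Then 24 full months totalling 730 days.
May 1–9, 2226: 9 days.
Total: 13 + 730 + 9 = 752 days.
752 mod 7 = 3, so 3 days before Tuesday is Saturday.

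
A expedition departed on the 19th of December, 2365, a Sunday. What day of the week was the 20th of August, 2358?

Wednesday

Count forward from the earlier date (August 20, 2358) to the later (December 19, 2365):
From August 20, 2358 to August 20, 2365: 7 years, of which 2 contain a Feb 29 — 5×365 + 2×366 = 2557 days.
August 2365: 31 − 20 = 11 days remain.
Then September (30), October (31), November (30): 30 + 31 + 30 = 91 days.
December 1–19, 2365: 19 days.
Residual: 121 days.
Total: 2678 days.
2678 mod 7 = 4, so 4 days before Sunday is Wednesday.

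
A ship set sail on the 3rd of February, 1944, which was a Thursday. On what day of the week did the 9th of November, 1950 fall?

February 3, 1944 → February 3, 1945: 366 days (1944 is a leap year).
February 3, 1945 → February 3, 1946: 365 days.
February 3, 1946 → February 3, 1947: 365 days.
February 3, 1947 → February 3, 1948: 365 days.
February 3, 1948 → February 3, 1949: 366 days (1948 is a leap year).
February 3, 1949 → February 3, 1950: 365 days.
February 1950: 28 − 3 = 25 days remain (1950 is not a leap year, so February has 28 days).
Then March (31), April (30), May (31), June (30), July (31), August (31), September (30), October (31): 31 + 30 + 31 + 30 + 31 + 31 + 30 + 31 = 245 days.
November 1–9, 1950: 9 days.
Residual: 279 days.
Total: 2471 days.
2471 is a multiple of 7, so the 9th of November, 1950 falls on the same weekday: Thursday.

Thursday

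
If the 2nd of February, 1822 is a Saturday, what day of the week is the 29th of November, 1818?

Count forward from the earlier date (November 29, 1818) to the later (February 2, 1822):
Day-of-year of November 29, 1818: 333.
Day-of-year of February 2, 1822: 33.
1818 has 365 days, so 365 − 333 = 32 days remain in 1818.
Full years: 1819: 365; 1820: 366; 1821: 365. Sum = 1096.
Total: 32 + 1096 + 33 = 1161 days.
1161 mod 7 = 6, so 6 days before Saturday is Sunday.

Sunday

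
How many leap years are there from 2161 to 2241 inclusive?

Years divisible by 4: 2164, 2168, …, 2240 — 20 in all.
Of these, 2200 is divisible by 100 but not 400, so not leap.
Leap years: 20 − 1 = 19.

19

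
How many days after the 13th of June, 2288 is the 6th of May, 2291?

June 13, 2288 → June 13, 2289: 365 days.
June 13, 2289 → June 13, 2290: 365 days.
June 2290: 30 − 13 = 17 days remain.
Then 10 full months totalling 304 days.
May 1–6, 2291: 6 days.
Residual: 327 days.
Total: 1057 days.

1057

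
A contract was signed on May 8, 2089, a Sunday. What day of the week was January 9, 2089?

Sunday

Count forward from the earlier date (January 9, 2089) to the later (May 8, 2089):
January 2089: 31 − 9 = 22 days remain.
Then February 2089 (28), March (31), April (30): 28 + 31 + 30 = 89 days.
May 1–8, 2089: 8 days.
Total: 22 + 89 + 8 = 119 days.
119 is a multiple of 7, so January 9, 2089 falls on the same weekday: Sunday.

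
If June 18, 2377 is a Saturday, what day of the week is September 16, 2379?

Sunday

June 2377: 30 − 18 = 12 days remain.
Then 26 full months totalling 792 days.
September 1–16, 2379: 16 days.
Total: 12 + 792 + 16 = 820 days.
820 mod 7 = 1, so 1 day after Saturday is Sunday.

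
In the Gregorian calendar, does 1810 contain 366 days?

No

1810 is not a leap year.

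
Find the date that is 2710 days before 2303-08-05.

2296-03-03

Count 2710 days before August 5, 2303:
From March 3, 2296 to March 3, 2303: 7 years, of which 0 contain a Feb 29 — 7×365 + 0×366 = 2555 days.
(2300 is not a leap year (divisible by 100 but not 400).)
March 2303: 31 − 3 = 28 days remain.
Then April (30), May (31), June (30), July (31): 30 + 31 + 30 + 31 = 122 days.
August 1–5, 2303: 5 days.
Residual: 155 days.
Total: 2710 days.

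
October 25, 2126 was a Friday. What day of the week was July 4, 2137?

From October 25, 2126 to October 25, 2136: 10 years, of which 3 contain a Feb 29 — 7×365 + 3×366 = 3653 days.
October 2136: 31 − 25 = 6 days remain.
Then November (30), December (31), January (31), February 2137 (28), March (31), April (30), May (31), June (30): 30 + 31 + 31 + 28 + 31 + 30 + 31 + 30 = 242 days.
July 1–4, 2137: 4 days.
Residual: 252 days.
Total: 3905 days.
3905 mod 7 = 6, so 6 days after Friday is Thursday.

Thursday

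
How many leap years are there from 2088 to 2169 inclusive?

20

Years divisible by 4: 2088, 2092, …, 2168 — 21 in all.
Of these, 2100 is divisible by 100 but not 400, so not leap.
Leap years: 21 − 1 = 20.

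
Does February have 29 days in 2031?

2031 is not a leap year.

No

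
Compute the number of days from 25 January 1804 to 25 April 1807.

1186

January 25, 1804 → January 25, 1805: 366 days (1804 is a leap year).
January 25, 1805 → January 25, 1806: 365 days.
January 25, 1806 → January 25, 1807: 365 days.
January 1807: 31 − 25 = 6 days remain.
Then February 1807 (28), March (31): 28 + 31 = 59 days.
April 1–25, 1807: 25 days.
Residual: 90 days.
Total: 1186 days.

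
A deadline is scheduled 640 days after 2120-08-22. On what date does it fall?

2122-05-24

Count 640 days after August 22, 2120:
August 22, 2120 → August 22, 2121: 365 days.
August 2121: 31 − 22 = 9 days remain.
Then September (30), October (31), November (30), December (31), January (31), February 2122 (28), March (31), April (30): 30 + 31 + 30 + 31 + 31 + 28 + 31 + 30 = 242 days.
May 1–24, 2122: 24 days.
Residual: 275 days.
Total: 640 days.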